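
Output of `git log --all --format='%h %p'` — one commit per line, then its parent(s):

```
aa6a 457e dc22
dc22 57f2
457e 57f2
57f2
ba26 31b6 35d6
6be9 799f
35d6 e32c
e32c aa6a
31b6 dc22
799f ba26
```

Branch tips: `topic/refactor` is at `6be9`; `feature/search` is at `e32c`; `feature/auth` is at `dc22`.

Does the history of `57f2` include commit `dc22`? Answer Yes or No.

Ancestors of 57f2: {57f2}.
dc22 is not in that set, so it is not an ancestor of 57f2.

No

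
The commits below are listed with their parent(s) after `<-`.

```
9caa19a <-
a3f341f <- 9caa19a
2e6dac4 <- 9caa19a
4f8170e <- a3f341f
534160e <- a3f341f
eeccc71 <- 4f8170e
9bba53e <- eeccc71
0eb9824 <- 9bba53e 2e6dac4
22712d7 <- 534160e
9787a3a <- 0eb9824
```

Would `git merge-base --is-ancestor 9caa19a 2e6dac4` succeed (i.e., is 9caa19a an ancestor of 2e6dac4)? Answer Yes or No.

Ancestors of 2e6dac4 (commits reachable by following parents): {2e6dac4, 9caa19a}.
9caa19a is in that set, so it is an ancestor of 2e6dac4.

Yes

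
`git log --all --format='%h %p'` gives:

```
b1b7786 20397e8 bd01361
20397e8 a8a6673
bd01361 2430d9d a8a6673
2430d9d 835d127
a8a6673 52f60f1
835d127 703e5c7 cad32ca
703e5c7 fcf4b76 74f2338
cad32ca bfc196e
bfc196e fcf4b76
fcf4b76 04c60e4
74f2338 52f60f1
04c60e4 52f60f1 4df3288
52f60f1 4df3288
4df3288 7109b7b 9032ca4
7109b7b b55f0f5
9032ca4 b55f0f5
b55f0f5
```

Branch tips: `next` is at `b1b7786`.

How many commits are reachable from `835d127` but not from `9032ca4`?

Reachable from 835d127: {04c60e4, 4df3288, 52f60f1, 703e5c7, 7109b7b, 74f2338, 835d127, 9032ca4, b55f0f5, bfc196e, cad32ca, fcf4b76}.
Reachable from 9032ca4: {9032ca4, b55f0f5}.
In 835d127's history but not 9032ca4's: {04c60e4, 4df3288, 52f60f1, 703e5c7, 7109b7b, 74f2338, 835d127, bfc196e, cad32ca, fcf4b76} — 10 commits.

10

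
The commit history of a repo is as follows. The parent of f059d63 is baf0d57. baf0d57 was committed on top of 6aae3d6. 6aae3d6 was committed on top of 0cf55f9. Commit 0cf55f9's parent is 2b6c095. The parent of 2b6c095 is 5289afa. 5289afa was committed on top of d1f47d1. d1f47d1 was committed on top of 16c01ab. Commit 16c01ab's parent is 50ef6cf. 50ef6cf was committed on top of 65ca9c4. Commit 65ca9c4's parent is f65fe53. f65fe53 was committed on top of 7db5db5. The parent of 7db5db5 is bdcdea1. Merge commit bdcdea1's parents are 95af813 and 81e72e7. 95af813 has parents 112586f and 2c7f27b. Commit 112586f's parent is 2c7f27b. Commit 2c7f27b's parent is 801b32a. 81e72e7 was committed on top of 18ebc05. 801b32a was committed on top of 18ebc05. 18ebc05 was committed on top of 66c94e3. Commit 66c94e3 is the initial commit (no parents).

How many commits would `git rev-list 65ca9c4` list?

11

Walking parent pointers from 65ca9c4: reachable set = {112586f, 18ebc05, 2c7f27b, 65ca9c4, 66c94e3, 7db5db5, 801b32a, 81e72e7, 95af813, bdcdea1, f65fe53}.
That is 11 commits.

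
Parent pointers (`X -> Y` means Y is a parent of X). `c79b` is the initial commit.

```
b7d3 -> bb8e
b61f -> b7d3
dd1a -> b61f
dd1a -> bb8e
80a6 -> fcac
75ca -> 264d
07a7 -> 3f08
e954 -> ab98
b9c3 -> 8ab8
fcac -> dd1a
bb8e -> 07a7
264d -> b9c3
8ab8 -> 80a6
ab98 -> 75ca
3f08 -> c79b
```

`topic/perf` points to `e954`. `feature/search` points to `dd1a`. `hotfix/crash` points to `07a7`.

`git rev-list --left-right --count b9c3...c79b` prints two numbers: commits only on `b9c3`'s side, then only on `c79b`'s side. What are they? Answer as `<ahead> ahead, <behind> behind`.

10 ahead, 0 behind

Reachable from b9c3: {07a7, 3f08, 80a6, 8ab8, b61f, b7d3, b9c3, bb8e, c79b, dd1a, fcac}.
Reachable from c79b: {c79b}.
Only in b9c3's history (ahead): {07a7, 3f08, 80a6, 8ab8, b61f, b7d3, b9c3, bb8e, dd1a, fcac} — 10.
Only in c79b's history (behind): {} — 0.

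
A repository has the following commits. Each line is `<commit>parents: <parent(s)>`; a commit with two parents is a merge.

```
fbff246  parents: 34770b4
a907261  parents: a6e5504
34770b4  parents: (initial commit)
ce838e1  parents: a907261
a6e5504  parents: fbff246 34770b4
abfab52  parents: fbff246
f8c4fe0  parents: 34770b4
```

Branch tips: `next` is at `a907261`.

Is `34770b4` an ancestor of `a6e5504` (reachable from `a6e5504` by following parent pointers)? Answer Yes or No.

Ancestors of a6e5504 (commits reachable by following parents): {34770b4, a6e5504, fbff246}.
34770b4 is in that set, so it is an ancestor of a6e5504.

Yes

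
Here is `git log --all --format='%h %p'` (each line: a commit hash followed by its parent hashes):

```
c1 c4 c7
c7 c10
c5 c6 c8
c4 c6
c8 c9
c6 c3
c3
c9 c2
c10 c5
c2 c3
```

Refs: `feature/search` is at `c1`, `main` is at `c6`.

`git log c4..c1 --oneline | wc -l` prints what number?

Reachable from c1: {c1, c10, c2, c3, c4, c5, c6, c7, c8, c9}.
Reachable from c4: {c3, c4, c6}.
In c1's history but not c4's: {c1, c10, c2, c5, c7, c8, c9} — 7 commits.

7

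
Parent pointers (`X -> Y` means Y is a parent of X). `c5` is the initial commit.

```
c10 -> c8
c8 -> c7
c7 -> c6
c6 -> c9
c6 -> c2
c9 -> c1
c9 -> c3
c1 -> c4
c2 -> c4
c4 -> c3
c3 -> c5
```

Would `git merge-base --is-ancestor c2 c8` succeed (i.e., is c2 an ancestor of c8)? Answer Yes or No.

Ancestors of c8 (commits reachable by following parents): {c1, c2, c3, c4, c5, c6, c7, c8, c9}.
c2 is in that set, so it is an ancestor of c8.

Yes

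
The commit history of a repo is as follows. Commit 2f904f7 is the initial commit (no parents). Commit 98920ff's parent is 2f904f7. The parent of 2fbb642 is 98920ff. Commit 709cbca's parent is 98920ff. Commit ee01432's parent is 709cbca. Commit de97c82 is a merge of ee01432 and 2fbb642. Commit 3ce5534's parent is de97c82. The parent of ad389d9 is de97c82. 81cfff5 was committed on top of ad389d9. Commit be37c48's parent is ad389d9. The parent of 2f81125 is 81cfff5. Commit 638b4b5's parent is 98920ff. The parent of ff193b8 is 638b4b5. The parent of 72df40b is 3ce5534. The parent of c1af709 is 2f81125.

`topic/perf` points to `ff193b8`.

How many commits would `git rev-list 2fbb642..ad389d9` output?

Reachable from ad389d9: {2f904f7, 2fbb642, 709cbca, 98920ff, ad389d9, de97c82, ee01432}.
Reachable from 2fbb642: {2f904f7, 2fbb642, 98920ff}.
In ad389d9's history but not 2fbb642's: {709cbca, ad389d9, de97c82, ee01432} — 4 commits.

4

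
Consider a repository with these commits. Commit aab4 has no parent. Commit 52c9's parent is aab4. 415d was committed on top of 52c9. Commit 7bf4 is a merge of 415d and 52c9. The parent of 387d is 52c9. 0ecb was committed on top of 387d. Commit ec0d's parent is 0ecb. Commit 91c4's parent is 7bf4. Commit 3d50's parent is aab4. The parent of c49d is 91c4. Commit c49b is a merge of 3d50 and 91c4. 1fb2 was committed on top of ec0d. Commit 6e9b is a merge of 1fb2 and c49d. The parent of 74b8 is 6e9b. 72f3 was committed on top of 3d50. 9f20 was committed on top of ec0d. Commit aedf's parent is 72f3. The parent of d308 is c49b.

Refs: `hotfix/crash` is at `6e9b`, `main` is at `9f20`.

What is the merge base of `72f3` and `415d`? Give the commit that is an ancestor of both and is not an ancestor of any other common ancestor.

Ancestors of 72f3: {3d50, 72f3, aab4}.
Ancestors of 415d: {415d, 52c9, aab4}.
Common ancestors: {aab4}.
The only common ancestor is aab4, so it is the merge base.

aab4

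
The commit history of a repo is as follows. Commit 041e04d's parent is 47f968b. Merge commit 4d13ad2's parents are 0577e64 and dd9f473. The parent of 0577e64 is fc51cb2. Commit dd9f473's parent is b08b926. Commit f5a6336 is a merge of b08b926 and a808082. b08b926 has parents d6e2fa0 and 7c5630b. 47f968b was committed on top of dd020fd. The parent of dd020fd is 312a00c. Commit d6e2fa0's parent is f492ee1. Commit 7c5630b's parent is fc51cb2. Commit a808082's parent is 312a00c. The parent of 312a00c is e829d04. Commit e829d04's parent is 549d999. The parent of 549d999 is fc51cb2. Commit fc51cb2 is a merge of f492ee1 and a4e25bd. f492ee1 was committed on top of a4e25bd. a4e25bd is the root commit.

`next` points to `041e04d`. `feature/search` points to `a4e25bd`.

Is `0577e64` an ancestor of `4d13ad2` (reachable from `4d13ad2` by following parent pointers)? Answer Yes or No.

Yes

Ancestors of 4d13ad2 (commits reachable by following parents): {0577e64, 4d13ad2, 7c5630b, a4e25bd, b08b926, d6e2fa0, dd9f473, f492ee1, fc51cb2}.
0577e64 is in that set, so it is an ancestor of 4d13ad2.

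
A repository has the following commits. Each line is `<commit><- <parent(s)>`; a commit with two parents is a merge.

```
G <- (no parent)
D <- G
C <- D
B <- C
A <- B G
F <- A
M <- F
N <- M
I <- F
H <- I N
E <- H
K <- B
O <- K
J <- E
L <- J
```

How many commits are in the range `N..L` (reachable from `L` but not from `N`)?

5

Reachable from L: {A, B, C, D, E, F, G, H, I, J, L, M, N}.
Reachable from N: {A, B, C, D, F, G, M, N}.
In L's history but not N's: {E, H, I, J, L} — 5 commits.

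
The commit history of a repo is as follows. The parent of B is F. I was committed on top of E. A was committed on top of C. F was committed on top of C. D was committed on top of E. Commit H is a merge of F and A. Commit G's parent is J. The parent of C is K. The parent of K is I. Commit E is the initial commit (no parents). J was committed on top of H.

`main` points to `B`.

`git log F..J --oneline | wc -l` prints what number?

Reachable from J: {A, C, E, F, H, I, J, K}.
Reachable from F: {C, E, F, I, K}.
In J's history but not F's: {A, H, J} — 3 commits.

3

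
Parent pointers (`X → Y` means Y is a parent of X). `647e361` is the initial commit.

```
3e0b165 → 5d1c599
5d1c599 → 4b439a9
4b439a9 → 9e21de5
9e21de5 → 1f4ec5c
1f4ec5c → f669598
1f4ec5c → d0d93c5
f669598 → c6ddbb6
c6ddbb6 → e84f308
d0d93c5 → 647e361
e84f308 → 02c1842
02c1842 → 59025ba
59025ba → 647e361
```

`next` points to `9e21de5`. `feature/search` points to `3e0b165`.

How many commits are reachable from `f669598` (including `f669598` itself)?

Walking parent pointers from f669598: reachable set = {02c1842, 59025ba, 647e361, c6ddbb6, e84f308, f669598}.
That is 6 commits.

6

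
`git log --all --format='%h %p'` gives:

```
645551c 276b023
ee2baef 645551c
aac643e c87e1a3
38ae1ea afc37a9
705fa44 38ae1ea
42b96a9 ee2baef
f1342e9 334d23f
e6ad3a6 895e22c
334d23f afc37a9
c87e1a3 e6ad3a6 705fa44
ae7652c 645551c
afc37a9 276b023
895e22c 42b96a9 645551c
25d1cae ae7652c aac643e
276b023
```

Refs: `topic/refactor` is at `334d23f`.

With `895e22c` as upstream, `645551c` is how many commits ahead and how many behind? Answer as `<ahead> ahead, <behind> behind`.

Reachable from 645551c: {276b023, 645551c}.
Reachable from 895e22c: {276b023, 42b96a9, 645551c, 895e22c, ee2baef}.
Only in 645551c's history (ahead): {} — 0.
Only in 895e22c's history (behind): {42b96a9, 895e22c, ee2baef} — 3.

0 ahead, 3 behind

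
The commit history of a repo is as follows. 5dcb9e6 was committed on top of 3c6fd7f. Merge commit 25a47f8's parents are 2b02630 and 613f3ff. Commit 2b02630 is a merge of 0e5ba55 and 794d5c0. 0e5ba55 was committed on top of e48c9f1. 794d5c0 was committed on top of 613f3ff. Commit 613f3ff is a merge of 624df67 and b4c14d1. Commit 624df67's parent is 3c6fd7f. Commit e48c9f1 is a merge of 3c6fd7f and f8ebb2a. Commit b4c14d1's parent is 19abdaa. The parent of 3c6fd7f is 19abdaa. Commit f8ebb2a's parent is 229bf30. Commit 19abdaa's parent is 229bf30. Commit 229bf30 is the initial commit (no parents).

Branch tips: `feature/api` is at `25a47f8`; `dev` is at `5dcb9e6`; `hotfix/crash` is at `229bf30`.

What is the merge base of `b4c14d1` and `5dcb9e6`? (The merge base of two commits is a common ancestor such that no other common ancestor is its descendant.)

19abdaa

Ancestors of b4c14d1: {19abdaa, 229bf30, b4c14d1}.
Ancestors of 5dcb9e6: {19abdaa, 229bf30, 3c6fd7f, 5dcb9e6}.
Common ancestors: {19abdaa, 229bf30}.
Among these, 19abdaa is not an ancestor of any other common ancestor — it is the merge base.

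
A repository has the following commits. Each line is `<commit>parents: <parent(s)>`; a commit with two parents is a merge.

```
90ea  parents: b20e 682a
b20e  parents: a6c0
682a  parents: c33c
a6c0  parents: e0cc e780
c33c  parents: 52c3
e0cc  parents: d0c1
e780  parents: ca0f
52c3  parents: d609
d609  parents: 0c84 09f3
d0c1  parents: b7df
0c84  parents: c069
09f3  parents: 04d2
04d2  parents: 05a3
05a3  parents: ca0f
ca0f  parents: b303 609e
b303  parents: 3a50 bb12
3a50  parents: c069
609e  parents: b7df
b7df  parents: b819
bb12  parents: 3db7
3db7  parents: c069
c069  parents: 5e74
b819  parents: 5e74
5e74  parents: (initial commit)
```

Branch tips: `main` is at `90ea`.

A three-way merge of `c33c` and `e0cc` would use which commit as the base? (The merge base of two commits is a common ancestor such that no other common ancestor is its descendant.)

b7df

Ancestors of c33c: {04d2, 05a3, 09f3, 0c84, 3a50, 3db7, 52c3, 5e74, 609e, b303, b7df, b819, bb12, c069, c33c, ca0f, d609}.
Ancestors of e0cc: {5e74, b7df, b819, d0c1, e0cc}.
Common ancestors: {5e74, b7df, b819}.
Among these, b7df is not an ancestor of any other common ancestor — it is the merge base.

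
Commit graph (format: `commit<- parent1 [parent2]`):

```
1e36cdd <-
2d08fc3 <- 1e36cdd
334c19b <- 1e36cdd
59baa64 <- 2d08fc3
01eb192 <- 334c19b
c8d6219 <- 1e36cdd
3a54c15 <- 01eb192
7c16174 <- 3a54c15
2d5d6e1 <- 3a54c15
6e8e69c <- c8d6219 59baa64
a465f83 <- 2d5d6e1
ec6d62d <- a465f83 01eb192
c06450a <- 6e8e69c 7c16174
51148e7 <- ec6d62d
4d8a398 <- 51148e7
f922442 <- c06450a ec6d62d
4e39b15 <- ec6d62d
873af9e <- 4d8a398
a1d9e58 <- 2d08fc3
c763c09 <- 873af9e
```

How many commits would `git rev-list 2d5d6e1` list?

5

Walking parent pointers from 2d5d6e1: reachable set = {01eb192, 1e36cdd, 2d5d6e1, 334c19b, 3a54c15}.
That is 5 commits.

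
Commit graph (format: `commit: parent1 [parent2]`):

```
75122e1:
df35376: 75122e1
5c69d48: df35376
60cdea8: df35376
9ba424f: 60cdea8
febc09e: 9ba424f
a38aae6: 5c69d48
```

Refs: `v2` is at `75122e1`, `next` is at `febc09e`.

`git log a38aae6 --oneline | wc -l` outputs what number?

4

Walking parent pointers from a38aae6: reachable set = {5c69d48, 75122e1, a38aae6, df35376}.
That is 4 commits.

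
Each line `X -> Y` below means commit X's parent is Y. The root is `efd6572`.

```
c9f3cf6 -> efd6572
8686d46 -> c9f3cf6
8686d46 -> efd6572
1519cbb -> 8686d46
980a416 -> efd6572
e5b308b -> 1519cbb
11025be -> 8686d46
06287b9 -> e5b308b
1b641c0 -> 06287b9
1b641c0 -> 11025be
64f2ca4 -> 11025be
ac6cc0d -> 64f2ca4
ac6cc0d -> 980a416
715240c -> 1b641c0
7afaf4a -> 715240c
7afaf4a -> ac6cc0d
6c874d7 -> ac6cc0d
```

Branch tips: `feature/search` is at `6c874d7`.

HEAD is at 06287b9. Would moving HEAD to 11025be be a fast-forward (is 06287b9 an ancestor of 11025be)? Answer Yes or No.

A fast-forward from 06287b9 to 11025be is possible iff 06287b9 is an ancestor of 11025be.
Ancestors of 11025be: {11025be, 8686d46, c9f3cf6, efd6572}.
06287b9 is not among them, so fast-forward is not possible.

No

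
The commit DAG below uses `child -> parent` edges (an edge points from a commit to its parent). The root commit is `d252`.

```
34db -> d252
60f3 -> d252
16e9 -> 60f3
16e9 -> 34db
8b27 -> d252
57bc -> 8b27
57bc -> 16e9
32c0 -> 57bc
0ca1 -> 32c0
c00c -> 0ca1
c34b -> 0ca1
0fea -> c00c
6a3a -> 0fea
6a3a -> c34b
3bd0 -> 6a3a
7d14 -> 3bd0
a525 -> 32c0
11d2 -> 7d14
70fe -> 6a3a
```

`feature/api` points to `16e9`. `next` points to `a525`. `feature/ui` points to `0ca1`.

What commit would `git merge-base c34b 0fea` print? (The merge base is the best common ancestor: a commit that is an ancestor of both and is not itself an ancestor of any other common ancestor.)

0ca1

Ancestors of c34b: {0ca1, 16e9, 32c0, 34db, 57bc, 60f3, 8b27, c34b, d252}.
Ancestors of 0fea: {0ca1, 0fea, 16e9, 32c0, 34db, 57bc, 60f3, 8b27, c00c, d252}.
Common ancestors: {0ca1, 16e9, 32c0, 34db, 57bc, 60f3, 8b27, d252}.
Among these, 0ca1 is not an ancestor of any other common ancestor — it is the merge base.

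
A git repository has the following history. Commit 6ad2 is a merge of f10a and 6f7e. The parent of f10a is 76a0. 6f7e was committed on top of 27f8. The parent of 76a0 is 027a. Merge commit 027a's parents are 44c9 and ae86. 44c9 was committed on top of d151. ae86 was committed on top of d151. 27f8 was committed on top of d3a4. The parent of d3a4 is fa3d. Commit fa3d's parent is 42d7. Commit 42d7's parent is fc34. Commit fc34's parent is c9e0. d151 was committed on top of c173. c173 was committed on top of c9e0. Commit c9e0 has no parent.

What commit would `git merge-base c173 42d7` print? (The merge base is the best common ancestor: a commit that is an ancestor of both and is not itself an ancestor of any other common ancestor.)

Ancestors of c173: {c173, c9e0}.
Ancestors of 42d7: {42d7, c9e0, fc34}.
Common ancestors: {c9e0}.
The only common ancestor is c9e0, so it is the merge base.

c9e0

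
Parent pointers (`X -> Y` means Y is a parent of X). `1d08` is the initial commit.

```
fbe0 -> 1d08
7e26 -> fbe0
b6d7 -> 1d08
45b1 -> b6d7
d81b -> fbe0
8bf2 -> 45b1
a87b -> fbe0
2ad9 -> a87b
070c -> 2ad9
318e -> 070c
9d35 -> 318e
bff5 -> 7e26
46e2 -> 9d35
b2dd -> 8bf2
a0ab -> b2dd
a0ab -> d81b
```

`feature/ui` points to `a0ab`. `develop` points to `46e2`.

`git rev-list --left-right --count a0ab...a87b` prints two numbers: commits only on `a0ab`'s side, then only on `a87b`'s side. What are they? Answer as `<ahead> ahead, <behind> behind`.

Reachable from a0ab: {1d08, 45b1, 8bf2, a0ab, b2dd, b6d7, d81b, fbe0}.
Reachable from a87b: {1d08, a87b, fbe0}.
Only in a0ab's history (ahead): {45b1, 8bf2, a0ab, b2dd, b6d7, d81b} — 6.
Only in a87b's history (behind): {a87b} — 1.

6 ahead, 1 behind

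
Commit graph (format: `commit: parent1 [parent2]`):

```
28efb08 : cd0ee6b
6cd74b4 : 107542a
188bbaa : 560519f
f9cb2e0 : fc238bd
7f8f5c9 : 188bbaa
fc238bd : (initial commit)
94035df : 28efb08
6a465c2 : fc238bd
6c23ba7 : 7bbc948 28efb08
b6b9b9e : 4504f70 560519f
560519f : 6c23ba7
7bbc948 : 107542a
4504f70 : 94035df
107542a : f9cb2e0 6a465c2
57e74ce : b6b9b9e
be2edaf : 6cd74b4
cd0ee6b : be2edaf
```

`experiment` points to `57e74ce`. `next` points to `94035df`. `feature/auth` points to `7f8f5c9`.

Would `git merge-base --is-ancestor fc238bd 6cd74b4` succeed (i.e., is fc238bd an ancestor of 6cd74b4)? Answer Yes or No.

Yes

Ancestors of 6cd74b4 (commits reachable by following parents): {107542a, 6a465c2, 6cd74b4, f9cb2e0, fc238bd}.
fc238bd is in that set, so it is an ancestor of 6cd74b4.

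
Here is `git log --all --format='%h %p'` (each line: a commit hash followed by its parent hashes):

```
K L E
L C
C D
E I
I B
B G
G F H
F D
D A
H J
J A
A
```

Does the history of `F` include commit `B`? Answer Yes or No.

Ancestors of F: {A, D, F}.
B is not in that set, so it is not an ancestor of F.

No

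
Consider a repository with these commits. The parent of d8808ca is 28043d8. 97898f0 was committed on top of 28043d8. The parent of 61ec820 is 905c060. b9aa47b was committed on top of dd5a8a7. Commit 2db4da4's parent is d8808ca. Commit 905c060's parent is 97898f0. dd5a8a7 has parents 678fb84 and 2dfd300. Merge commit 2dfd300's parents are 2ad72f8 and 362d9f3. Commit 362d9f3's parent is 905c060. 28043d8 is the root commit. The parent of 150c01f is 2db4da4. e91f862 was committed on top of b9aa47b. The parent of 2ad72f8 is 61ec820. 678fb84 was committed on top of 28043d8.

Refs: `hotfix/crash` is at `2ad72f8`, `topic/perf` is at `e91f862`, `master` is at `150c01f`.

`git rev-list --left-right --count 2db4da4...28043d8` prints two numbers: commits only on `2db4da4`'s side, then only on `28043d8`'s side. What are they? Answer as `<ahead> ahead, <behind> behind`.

Reachable from 2db4da4: {28043d8, 2db4da4, d8808ca}.
Reachable from 28043d8: {28043d8}.
Only in 2db4da4's history (ahead): {2db4da4, d8808ca} — 2.
Only in 28043d8's history (behind): {} — 0.

2 ahead, 0 behind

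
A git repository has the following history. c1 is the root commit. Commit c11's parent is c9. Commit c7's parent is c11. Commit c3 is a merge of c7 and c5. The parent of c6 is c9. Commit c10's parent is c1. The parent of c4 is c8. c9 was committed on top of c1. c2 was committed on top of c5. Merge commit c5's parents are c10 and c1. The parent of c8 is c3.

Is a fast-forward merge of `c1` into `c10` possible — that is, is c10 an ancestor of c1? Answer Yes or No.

A fast-forward from c10 to c1 is possible iff c10 is an ancestor of c1.
Ancestors of c1: {c1}.
c10 is not among them, so fast-forward is not possible.

No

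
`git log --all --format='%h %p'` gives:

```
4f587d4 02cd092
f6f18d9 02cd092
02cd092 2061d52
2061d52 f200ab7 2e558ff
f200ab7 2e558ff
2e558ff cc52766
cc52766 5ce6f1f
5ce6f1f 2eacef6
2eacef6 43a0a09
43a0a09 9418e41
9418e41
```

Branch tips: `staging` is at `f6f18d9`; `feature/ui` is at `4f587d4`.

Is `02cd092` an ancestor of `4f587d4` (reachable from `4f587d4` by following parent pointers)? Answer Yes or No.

Ancestors of 4f587d4 (commits reachable by following parents): {02cd092, 2061d52, 2e558ff, 2eacef6, 43a0a09, 4f587d4, 5ce6f1f, 9418e41, cc52766, f200ab7}.
02cd092 is in that set, so it is an ancestor of 4f587d4.

Yes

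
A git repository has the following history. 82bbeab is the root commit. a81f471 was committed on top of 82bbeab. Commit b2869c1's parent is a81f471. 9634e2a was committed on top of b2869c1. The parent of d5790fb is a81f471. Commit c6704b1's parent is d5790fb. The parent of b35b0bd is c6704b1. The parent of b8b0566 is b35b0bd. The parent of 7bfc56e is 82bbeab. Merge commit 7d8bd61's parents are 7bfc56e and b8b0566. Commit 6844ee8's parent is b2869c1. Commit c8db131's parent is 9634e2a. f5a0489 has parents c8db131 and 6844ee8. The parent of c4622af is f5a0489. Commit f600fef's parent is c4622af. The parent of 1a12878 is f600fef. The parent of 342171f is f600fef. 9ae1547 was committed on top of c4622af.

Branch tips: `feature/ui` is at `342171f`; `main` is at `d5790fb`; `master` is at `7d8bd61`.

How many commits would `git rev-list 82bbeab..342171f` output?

Reachable from 342171f: {342171f, 6844ee8, 82bbeab, 9634e2a, a81f471, b2869c1, c4622af, c8db131, f5a0489, f600fef}.
Reachable from 82bbeab: {82bbeab}.
In 342171f's history but not 82bbeab's: {342171f, 6844ee8, 9634e2a, a81f471, b2869c1, c4622af, c8db131, f5a0489, f600fef} — 9 commits.

9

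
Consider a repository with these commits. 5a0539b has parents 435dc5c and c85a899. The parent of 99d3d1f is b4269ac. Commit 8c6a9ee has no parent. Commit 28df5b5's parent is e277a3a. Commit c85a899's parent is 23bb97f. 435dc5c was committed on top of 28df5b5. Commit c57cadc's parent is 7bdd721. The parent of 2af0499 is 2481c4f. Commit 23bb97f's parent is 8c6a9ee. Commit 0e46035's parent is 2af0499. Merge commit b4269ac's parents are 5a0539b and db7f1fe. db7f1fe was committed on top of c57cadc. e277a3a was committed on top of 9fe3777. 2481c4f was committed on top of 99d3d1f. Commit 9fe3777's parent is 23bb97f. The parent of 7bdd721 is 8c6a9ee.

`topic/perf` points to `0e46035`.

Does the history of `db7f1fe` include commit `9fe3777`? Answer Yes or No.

Ancestors of db7f1fe: {7bdd721, 8c6a9ee, c57cadc, db7f1fe}.
9fe3777 is not in that set, so it is not an ancestor of db7f1fe.

No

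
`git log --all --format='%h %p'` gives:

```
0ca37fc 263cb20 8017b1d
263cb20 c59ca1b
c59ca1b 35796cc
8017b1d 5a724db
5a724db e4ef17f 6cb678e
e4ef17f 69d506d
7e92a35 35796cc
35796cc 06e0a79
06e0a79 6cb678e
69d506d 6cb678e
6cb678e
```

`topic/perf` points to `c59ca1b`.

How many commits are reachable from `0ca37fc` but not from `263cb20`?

5

Reachable from 0ca37fc: {06e0a79, 0ca37fc, 263cb20, 35796cc, 5a724db, 69d506d, 6cb678e, 8017b1d, c59ca1b, e4ef17f}.
Reachable from 263cb20: {06e0a79, 263cb20, 35796cc, 6cb678e, c59ca1b}.
In 0ca37fc's history but not 263cb20's: {0ca37fc, 5a724db, 69d506d, 8017b1d, e4ef17f} — 5 commits.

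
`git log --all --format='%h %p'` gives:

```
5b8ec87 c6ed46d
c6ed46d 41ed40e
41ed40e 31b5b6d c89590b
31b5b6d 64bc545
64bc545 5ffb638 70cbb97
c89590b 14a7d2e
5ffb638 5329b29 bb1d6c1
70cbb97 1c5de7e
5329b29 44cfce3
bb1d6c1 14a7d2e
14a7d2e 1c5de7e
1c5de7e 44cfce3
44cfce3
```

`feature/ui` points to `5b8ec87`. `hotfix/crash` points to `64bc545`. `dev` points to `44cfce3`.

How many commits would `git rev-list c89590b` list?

Walking parent pointers from c89590b: reachable set = {14a7d2e, 1c5de7e, 44cfce3, c89590b}.
That is 4 commits.

4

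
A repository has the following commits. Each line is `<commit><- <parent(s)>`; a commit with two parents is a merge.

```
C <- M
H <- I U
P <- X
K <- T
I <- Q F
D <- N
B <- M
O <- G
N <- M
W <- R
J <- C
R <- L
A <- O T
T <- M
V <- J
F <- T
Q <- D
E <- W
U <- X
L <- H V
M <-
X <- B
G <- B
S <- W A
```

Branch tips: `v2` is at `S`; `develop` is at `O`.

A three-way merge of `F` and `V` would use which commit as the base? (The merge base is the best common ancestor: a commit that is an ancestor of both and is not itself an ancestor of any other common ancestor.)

Ancestors of F: {F, M, T}.
Ancestors of V: {C, J, M, V}.
Common ancestors: {M}.
The only common ancestor is M, so it is the merge base.

M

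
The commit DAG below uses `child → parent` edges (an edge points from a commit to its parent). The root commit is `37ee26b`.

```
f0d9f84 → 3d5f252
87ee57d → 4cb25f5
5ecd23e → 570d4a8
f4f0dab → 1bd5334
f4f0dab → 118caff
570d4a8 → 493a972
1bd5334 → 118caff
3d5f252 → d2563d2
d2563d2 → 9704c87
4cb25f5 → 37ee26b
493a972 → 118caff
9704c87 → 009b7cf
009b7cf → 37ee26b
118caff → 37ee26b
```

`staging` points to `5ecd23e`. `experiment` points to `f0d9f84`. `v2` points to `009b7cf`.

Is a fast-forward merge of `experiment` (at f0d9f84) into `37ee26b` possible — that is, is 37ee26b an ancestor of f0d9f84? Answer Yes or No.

A fast-forward from 37ee26b to f0d9f84 is possible iff 37ee26b is an ancestor of f0d9f84.
Ancestors of f0d9f84: {009b7cf, 37ee26b, 3d5f252, 9704c87, d2563d2, f0d9f84}.
37ee26b is among them, so fast-forward is possible.

Yes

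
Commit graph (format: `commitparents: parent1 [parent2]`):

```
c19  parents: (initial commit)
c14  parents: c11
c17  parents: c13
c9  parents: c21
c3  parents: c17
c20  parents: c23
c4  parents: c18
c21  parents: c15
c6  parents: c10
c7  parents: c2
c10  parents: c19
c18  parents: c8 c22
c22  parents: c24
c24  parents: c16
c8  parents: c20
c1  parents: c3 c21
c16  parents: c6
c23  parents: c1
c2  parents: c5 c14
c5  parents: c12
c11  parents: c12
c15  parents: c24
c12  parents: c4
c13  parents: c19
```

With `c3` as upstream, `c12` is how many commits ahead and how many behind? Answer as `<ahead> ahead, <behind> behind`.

Reachable from c12: {c1, c10, c12, c13, c15, c16, c17, c18, c19, c20, c21, c22, c23, c24, c3, c4, c6, c8}.
Reachable from c3: {c13, c17, c19, c3}.
Only in c12's history (ahead): {c1, c10, c12, c15, c16, c18, c20, c21, c22, c23, c24, c4, c6, c8} — 14.
Only in c3's history (behind): {} — 0.

14 ahead, 0 behind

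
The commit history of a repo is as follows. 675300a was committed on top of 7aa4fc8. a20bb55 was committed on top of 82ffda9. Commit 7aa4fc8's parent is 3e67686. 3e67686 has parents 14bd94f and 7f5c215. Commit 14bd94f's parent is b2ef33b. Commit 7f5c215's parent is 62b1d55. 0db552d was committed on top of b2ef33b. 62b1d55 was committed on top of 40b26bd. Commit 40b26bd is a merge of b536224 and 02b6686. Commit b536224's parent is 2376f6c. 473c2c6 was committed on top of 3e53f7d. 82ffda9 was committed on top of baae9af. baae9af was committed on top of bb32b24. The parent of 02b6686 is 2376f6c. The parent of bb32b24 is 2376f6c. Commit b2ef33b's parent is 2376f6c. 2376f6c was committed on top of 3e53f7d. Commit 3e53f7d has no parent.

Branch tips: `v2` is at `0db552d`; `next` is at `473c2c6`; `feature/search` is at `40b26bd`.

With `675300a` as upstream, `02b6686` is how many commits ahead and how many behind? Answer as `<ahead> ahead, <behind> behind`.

0 ahead, 9 behind

Reachable from 02b6686: {02b6686, 2376f6c, 3e53f7d}.
Reachable from 675300a: {02b6686, 14bd94f, 2376f6c, 3e53f7d, 3e67686, 40b26bd, 62b1d55, 675300a, 7aa4fc8, 7f5c215, b2ef33b, b536224}.
Only in 02b6686's history (ahead): {} — 0.
Only in 675300a's history (behind): {14bd94f, 3e67686, 40b26bd, 62b1d55, 675300a, 7aa4fc8, 7f5c215, b2ef33b, b536224} — 9.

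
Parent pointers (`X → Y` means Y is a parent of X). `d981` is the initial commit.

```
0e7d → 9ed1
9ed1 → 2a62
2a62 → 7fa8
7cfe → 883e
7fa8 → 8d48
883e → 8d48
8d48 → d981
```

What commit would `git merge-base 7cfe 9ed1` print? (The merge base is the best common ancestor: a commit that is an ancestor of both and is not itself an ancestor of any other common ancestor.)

8d48

Ancestors of 7cfe: {7cfe, 883e, 8d48, d981}.
Ancestors of 9ed1: {2a62, 7fa8, 8d48, 9ed1, d981}.
Common ancestors: {8d48, d981}.
Among these, 8d48 is not an ancestor of any other common ancestor — it is the merge base.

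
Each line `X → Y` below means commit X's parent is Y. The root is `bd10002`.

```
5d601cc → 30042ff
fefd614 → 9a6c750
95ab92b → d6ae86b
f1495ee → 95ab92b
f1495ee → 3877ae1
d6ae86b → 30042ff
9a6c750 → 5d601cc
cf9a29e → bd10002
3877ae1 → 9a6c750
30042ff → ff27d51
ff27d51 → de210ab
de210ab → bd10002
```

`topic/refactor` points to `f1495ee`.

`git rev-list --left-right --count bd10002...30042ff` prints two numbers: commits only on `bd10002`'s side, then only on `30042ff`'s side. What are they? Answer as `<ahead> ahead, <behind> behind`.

Reachable from bd10002: {bd10002}.
Reachable from 30042ff: {30042ff, bd10002, de210ab, ff27d51}.
Only in bd10002's history (ahead): {} — 0.
Only in 30042ff's history (behind): {30042ff, de210ab, ff27d51} — 3.

0 ahead, 3 behind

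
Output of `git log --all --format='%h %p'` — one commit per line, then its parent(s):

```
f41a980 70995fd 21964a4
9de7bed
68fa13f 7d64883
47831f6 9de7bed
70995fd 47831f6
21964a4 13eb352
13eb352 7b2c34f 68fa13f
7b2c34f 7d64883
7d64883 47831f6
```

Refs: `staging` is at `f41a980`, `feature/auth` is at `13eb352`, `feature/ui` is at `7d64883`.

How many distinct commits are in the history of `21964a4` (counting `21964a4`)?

7

Walking parent pointers from 21964a4: reachable set = {13eb352, 21964a4, 47831f6, 68fa13f, 7b2c34f, 7d64883, 9de7bed}.
That is 7 commits.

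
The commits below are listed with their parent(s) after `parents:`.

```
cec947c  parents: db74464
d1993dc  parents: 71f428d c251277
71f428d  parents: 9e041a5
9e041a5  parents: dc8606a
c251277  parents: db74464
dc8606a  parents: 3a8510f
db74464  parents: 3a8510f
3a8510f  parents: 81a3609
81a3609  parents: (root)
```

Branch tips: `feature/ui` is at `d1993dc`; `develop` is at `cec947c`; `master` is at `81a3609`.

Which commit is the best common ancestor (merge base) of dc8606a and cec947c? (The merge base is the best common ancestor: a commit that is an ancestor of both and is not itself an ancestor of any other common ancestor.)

Ancestors of dc8606a: {3a8510f, 81a3609, dc8606a}.
Ancestors of cec947c: {3a8510f, 81a3609, cec947c, db74464}.
Common ancestors: {3a8510f, 81a3609}.
Among these, 3a8510f is not an ancestor of any other common ancestor — it is the merge base.

3a8510f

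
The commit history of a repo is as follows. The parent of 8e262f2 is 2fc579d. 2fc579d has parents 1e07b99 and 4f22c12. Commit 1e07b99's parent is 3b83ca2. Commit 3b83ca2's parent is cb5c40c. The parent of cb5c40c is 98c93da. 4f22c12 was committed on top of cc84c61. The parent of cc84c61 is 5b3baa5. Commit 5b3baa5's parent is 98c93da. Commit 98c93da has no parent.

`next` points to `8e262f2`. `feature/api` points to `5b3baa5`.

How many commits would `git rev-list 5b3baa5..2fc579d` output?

6

Reachable from 2fc579d: {1e07b99, 2fc579d, 3b83ca2, 4f22c12, 5b3baa5, 98c93da, cb5c40c, cc84c61}.
Reachable from 5b3baa5: {5b3baa5, 98c93da}.
In 2fc579d's history but not 5b3baa5's: {1e07b99, 2fc579d, 3b83ca2, 4f22c12, cb5c40c, cc84c61} — 6 commits.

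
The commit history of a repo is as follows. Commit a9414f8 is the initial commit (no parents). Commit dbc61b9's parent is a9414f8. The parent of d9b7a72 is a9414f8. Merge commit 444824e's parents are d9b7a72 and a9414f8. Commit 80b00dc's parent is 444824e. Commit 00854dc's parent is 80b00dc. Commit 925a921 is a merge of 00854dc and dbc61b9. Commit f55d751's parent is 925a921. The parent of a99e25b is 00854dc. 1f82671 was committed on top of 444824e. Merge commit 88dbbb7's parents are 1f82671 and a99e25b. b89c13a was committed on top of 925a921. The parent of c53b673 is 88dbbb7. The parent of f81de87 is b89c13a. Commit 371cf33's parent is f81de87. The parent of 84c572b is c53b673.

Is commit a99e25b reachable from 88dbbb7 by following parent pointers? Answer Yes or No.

Yes

Ancestors of 88dbbb7 (commits reachable by following parents): {00854dc, 1f82671, 444824e, 80b00dc, 88dbbb7, a9414f8, a99e25b, d9b7a72}.
a99e25b is in that set, so it is an ancestor of 88dbbb7.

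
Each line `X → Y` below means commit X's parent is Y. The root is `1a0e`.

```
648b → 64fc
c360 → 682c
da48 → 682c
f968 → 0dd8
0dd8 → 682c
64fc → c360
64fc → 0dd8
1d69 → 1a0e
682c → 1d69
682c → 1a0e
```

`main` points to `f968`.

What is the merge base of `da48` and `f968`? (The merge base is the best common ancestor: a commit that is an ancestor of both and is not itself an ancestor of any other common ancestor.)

Ancestors of da48: {1a0e, 1d69, 682c, da48}.
Ancestors of f968: {0dd8, 1a0e, 1d69, 682c, f968}.
Common ancestors: {1a0e, 1d69, 682c}.
Among these, 682c is not an ancestor of any other common ancestor — it is the merge base.

682c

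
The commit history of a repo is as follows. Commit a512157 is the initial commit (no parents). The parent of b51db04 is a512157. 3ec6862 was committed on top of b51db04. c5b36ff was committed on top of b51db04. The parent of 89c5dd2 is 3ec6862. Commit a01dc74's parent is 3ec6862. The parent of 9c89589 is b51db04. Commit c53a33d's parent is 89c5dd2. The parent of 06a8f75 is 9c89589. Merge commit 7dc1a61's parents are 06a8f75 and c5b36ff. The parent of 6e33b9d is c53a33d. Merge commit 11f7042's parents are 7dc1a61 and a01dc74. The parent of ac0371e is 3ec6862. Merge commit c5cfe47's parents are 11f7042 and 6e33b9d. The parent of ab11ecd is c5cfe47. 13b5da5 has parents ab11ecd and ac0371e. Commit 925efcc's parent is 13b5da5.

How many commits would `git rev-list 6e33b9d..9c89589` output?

1

Reachable from 9c89589: {9c89589, a512157, b51db04}.
Reachable from 6e33b9d: {3ec6862, 6e33b9d, 89c5dd2, a512157, b51db04, c53a33d}.
In 9c89589's history but not 6e33b9d's: {9c89589} — 1 commit.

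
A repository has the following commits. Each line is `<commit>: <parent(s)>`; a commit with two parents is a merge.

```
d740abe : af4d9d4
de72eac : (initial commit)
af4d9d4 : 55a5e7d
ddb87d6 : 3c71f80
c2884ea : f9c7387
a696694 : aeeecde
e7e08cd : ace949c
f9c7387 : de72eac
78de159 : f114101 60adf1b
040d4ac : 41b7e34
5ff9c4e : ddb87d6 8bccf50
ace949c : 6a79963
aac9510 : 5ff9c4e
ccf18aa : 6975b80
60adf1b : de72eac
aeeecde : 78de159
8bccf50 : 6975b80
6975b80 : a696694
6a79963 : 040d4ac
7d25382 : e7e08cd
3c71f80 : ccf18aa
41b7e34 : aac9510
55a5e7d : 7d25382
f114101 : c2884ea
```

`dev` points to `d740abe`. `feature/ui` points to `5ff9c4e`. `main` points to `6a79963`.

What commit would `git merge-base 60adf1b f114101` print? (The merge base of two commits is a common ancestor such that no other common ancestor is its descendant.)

de72eac

Ancestors of 60adf1b: {60adf1b, de72eac}.
Ancestors of f114101: {c2884ea, de72eac, f114101, f9c7387}.
Common ancestors: {de72eac}.
The only common ancestor is de72eac, so it is the merge base.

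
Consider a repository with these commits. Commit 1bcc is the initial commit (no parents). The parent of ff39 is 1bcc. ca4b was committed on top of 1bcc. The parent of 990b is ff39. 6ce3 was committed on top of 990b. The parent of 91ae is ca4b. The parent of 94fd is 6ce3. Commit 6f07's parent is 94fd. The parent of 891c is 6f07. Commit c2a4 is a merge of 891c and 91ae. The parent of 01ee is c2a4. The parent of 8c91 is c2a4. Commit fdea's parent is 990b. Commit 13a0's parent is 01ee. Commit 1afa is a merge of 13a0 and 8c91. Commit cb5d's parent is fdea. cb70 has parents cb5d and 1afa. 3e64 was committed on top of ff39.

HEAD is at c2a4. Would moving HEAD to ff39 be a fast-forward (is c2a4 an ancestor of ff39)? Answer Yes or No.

No

A fast-forward from c2a4 to ff39 is possible iff c2a4 is an ancestor of ff39.
Ancestors of ff39: {1bcc, ff39}.
c2a4 is not among them, so fast-forward is not possible.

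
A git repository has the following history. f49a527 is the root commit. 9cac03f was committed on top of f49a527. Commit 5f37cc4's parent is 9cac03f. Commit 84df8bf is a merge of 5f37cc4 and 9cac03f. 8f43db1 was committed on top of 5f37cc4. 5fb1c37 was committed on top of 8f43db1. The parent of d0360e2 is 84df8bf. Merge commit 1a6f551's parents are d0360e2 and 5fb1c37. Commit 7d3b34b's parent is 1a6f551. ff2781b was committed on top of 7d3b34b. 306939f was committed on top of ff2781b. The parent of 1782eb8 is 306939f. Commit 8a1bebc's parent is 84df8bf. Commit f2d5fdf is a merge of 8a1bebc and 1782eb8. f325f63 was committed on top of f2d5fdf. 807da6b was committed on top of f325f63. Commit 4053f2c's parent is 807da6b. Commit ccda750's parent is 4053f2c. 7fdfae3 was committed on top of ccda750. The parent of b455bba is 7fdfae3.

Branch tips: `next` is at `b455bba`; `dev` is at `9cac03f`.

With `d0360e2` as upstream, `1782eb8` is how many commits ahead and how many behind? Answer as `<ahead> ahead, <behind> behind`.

Reachable from 1782eb8: {1782eb8, 1a6f551, 306939f, 5f37cc4, 5fb1c37, 7d3b34b, 84df8bf, 8f43db1, 9cac03f, d0360e2, f49a527, ff2781b}.
Reachable from d0360e2: {5f37cc4, 84df8bf, 9cac03f, d0360e2, f49a527}.
Only in 1782eb8's history (ahead): {1782eb8, 1a6f551, 306939f, 5fb1c37, 7d3b34b, 8f43db1, ff2781b} — 7.
Only in d0360e2's history (behind): {} — 0.

7 ahead, 0 behind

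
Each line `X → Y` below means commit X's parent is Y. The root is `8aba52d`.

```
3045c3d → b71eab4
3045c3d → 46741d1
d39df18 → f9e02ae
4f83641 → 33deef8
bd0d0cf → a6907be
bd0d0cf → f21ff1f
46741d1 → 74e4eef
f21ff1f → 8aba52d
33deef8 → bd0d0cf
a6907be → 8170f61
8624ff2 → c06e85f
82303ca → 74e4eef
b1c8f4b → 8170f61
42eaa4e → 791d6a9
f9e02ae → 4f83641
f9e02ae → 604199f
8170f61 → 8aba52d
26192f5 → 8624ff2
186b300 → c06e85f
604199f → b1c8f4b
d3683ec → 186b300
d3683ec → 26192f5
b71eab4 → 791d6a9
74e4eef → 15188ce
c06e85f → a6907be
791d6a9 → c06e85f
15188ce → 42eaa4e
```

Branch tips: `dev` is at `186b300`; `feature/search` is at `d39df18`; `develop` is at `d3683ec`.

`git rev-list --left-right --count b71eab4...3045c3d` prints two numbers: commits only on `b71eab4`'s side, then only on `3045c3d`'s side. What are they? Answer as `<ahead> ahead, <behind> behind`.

0 ahead, 5 behind

Reachable from b71eab4: {791d6a9, 8170f61, 8aba52d, a6907be, b71eab4, c06e85f}.
Reachable from 3045c3d: {15188ce, 3045c3d, 42eaa4e, 46741d1, 74e4eef, 791d6a9, 8170f61, 8aba52d, a6907be, b71eab4, c06e85f}.
Only in b71eab4's history (ahead): {} — 0.
Only in 3045c3d's history (behind): {15188ce, 3045c3d, 42eaa4e, 46741d1, 74e4eef} — 5.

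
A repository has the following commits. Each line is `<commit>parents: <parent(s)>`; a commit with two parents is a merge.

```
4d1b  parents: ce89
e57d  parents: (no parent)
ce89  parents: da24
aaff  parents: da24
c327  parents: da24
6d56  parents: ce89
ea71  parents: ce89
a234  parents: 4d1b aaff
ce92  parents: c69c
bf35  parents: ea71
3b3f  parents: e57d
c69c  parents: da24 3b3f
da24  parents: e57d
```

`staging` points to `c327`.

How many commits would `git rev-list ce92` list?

Walking parent pointers from ce92: reachable set = {3b3f, c69c, ce92, da24, e57d}.
That is 5 commits.

5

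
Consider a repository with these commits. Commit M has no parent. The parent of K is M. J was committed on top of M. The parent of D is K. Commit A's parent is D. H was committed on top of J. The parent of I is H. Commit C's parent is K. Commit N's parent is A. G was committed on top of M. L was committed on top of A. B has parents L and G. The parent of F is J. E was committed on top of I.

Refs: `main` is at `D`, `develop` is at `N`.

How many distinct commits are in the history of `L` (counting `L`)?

Walking parent pointers from L: reachable set = {A, D, K, L, M}.
That is 5 commits.

5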